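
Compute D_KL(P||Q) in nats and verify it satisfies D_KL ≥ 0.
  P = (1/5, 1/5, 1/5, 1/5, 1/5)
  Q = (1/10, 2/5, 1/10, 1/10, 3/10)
0.1962 nats

KL divergence satisfies the Gibbs inequality: D_KL(P||Q) ≥ 0 for all distributions P, Q.

D_KL(P||Q) = Σ p(x) log(p(x)/q(x))
Term by term:
  x=0: 1/5 × log_e[(1/5)/(1/10)] = 0.1386
  x=1: 1/5 × log_e[(1/5)/(2/5)] = -0.1386
  x=2: 1/5 × log_e[(1/5)/(1/10)] = 0.1386
  x=3: 1/5 × log_e[(1/5)/(1/10)] = 0.1386
  x=4: 1/5 × log_e[(1/5)/(3/10)] = -0.0811
D_KL(P||Q) = 0.1962 nats

D_KL(P||Q) = 0.1962 ≥ 0 ✓

This non-negativity is a fundamental property: relative entropy cannot be negative because it measures how different Q is from P.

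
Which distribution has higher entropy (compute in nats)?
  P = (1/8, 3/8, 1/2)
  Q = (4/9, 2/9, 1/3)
Q

Computing entropies in nats:
H(P) = 0.9743
H(Q) = 1.0609

Distribution Q has higher entropy.

Intuition: The distribution closer to uniform (more spread out) has higher entropy.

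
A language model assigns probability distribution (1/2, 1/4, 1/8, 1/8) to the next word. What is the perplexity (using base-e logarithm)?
3.3636

Perplexity is e^H (or exp(H) for natural log).

First, H = -Σ p log p = 1.2130 nats
Perplexity = e^1.2130 = 3.3636

Interpretation: The model's uncertainty is equivalent to choosing uniformly among 3.4 options.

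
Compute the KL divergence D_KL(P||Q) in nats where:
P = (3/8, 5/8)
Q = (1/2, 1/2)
0.0316 nats

KL divergence: D_KL(P||Q) = Σ p(x) log(p(x)/q(x))

Computing term by term:
  x=0: 3/8 × log_e[(3/8)/(1/2)] = 3/8 × -0.2877 = -0.1079
  x=1: 5/8 × log_e[(5/8)/(1/2)] = 5/8 × 0.2231 = 0.1395

D_KL(P||Q) = 0.0316 nats

Note: KL divergence is always non-negative and equals 0 iff P = Q.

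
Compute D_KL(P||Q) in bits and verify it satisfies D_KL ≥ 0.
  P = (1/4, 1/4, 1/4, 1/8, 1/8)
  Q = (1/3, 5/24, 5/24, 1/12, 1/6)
0.0490 bits

KL divergence satisfies the Gibbs inequality: D_KL(P||Q) ≥ 0 for all distributions P, Q.

D_KL(P||Q) = Σ p(x) log(p(x)/q(x))
Term by term:
  x=0: 1/4 × log_2[(1/4)/(1/3)] = -0.1038
  x=1: 1/4 × log_2[(1/4)/(5/24)] = 0.0658
  x=2: 1/4 × log_2[(1/4)/(5/24)] = 0.0658
  x=3: 1/8 × log_2[(1/8)/(1/12)] = 0.0731
  x=4: 1/8 × log_2[(1/8)/(1/6)] = -0.0519
D_KL(P||Q) = 0.0490 bits

D_KL(P||Q) = 0.0490 ≥ 0 ✓

This non-negativity is a fundamental property: relative entropy cannot be negative because it measures how different Q is from P.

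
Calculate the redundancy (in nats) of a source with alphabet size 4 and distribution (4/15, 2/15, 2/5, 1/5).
0.0768 nats

Redundancy measures how far a source is from maximum entropy:
R = H_max - H(X)

Maximum entropy for 4 symbols: H_max = log_e(4) = 1.3863 nats
Actual entropy: H(X) = 1.3095 nats
Redundancy: R = 1.3863 - 1.3095 = 0.0768 nats

This redundancy represents potential for compression: the source could be compressed by 0.0768 nats per symbol.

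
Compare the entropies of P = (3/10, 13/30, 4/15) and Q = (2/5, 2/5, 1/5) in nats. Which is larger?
P

Computing entropies in nats:
H(P) = 1.0760
H(Q) = 1.0549

Distribution P has higher entropy.

Intuition: The distribution closer to uniform (more spread out) has higher entropy.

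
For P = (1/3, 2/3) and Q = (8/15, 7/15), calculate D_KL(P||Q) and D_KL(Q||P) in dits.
D_KL(P||Q) = 0.0352, D_KL(Q||P) = 0.0366

KL divergence is not symmetric: D_KL(P||Q) ≠ D_KL(Q||P) in general.

D_KL(P||Q) = 0.0352 dits
D_KL(Q||P) = 0.0366 dits

No, they are not equal!

This asymmetry is why KL divergence is not a true distance metric.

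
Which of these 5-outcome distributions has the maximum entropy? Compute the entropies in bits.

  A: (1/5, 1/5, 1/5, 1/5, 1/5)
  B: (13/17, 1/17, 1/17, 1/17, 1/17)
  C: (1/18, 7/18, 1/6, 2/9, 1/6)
A

For a discrete distribution over n outcomes, entropy is maximized by the uniform distribution.

Computing entropies:
H(A) = 2.3219 bits
H(B) = 1.2577 bits
H(C) = 2.1054 bits

The uniform distribution (where all probabilities equal 1/5) achieves the maximum entropy of log_2(5) = 2.3219 bits.

Distribution A has the highest entropy.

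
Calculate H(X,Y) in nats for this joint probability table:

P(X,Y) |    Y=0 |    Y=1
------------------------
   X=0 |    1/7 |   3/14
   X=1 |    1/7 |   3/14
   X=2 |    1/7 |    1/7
1.7721 nats

Joint entropy is H(X,Y) = -Σ_{x,y} p(x,y) log p(x,y).

Summing over all non-zero entries:
H(X,Y) = -[1/7·log_e(1/7) + 3/14·log_e(3/14) + 1/7·log_e(1/7) + 3/14·log_e(3/14) + 1/7·log_e(1/7) + 1/7·log_e(1/7)]
H(X,Y) = 1.7721 nats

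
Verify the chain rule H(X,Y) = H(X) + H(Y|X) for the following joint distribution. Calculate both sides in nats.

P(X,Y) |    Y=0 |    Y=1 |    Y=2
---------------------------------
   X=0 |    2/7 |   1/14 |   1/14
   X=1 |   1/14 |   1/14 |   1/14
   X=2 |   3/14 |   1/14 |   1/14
H(X,Y) = 2.0076, H(X) = 1.0609, H(Y|X) = 0.9466 (all in nats)

Chain rule: H(X,Y) = H(X) + H(Y|X)

Left side — joint entropy directly:
H(X,Y) = -Σ p(x,y) log p(x,y) = 2.0076 nats

Right side — compute H(Y|X) from the conditional distributions:
P(X) = (3/7, 3/14, 5/14), so H(X) = 1.0609 nats
H(Y|X) = Σ_x P(X=x) · H(Y|X=x):
  P(Y|X=0) = (2/3, 1/6, 1/6), H(Y|X=0) = 0.8676, weight P(X=0) = 3/7
  P(Y|X=1) = (1/3, 1/3, 1/3), H(Y|X=1) = 1.0986, weight P(X=1) = 3/14
  P(Y|X=2) = (3/5, 1/5, 1/5), H(Y|X=2) = 0.9503, weight P(X=2) = 5/14
H(Y|X) = 0.9466 nats

H(X) + H(Y|X) = 1.0609 + 0.9466 = 2.0076 nats

Both sides equal 2.0076 nats. ✓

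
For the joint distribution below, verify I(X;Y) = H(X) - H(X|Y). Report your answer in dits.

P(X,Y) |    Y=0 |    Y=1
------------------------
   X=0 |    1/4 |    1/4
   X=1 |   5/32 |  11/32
I(X;Y) = 0.0080 dits

Mutual information has multiple equivalent forms:
- I(X;Y) = H(X) - H(X|Y)
- I(X;Y) = H(Y) - H(Y|X)
- I(X;Y) = H(X) + H(Y) - H(X,Y)

Computing all quantities:
H(X) = 0.3010, H(Y) = 0.2934, H(X,Y) = 0.5864
H(X|Y) = 0.2931, H(Y|X) = 0.2854

Verification:
H(X) - H(X|Y) = 0.3010 - 0.2931 = 0.0080
H(Y) - H(Y|X) = 0.2934 - 0.2854 = 0.0080
H(X) + H(Y) - H(X,Y) = 0.3010 + 0.2934 - 0.5864 = 0.0080

All forms give I(X;Y) = 0.0080 dits. ✓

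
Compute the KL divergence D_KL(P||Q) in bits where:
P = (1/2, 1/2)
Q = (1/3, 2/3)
0.0850 bits

KL divergence: D_KL(P||Q) = Σ p(x) log(p(x)/q(x))

Computing term by term:
  x=0: 1/2 × log_2[(1/2)/(1/3)] = 1/2 × 0.5850 = 0.2925
  x=1: 1/2 × log_2[(1/2)/(2/3)] = 1/2 × -0.4150 = -0.2075

D_KL(P||Q) = 0.0850 bits

Note: KL divergence is always non-negative and equals 0 iff P = Q.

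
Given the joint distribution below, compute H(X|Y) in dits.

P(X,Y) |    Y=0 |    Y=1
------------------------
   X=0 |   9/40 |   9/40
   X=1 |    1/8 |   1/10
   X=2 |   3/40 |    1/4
0.4432 dits

Using the chain rule: H(X|Y) = H(X,Y) - H(Y)

First, compute H(X,Y) = 0.7393 dits

Marginal P(Y) = (17/40, 23/40)
H(Y) = 0.2961 dits

H(X|Y) = H(X,Y) - H(Y) = 0.7393 - 0.2961 = 0.4432 dits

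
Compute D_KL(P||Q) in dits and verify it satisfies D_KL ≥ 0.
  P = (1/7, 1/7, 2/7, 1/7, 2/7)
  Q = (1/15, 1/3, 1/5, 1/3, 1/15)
0.1670 dits

KL divergence satisfies the Gibbs inequality: D_KL(P||Q) ≥ 0 for all distributions P, Q.

D_KL(P||Q) = Σ p(x) log(p(x)/q(x))
Term by term:
  x=0: 1/7 × log_10[(1/7)/(1/15)] = 0.0473
  x=1: 1/7 × log_10[(1/7)/(1/3)] = -0.0526
  x=2: 2/7 × log_10[(2/7)/(1/5)] = 0.0443
  x=3: 1/7 × log_10[(1/7)/(1/3)] = -0.0526
  x=4: 2/7 × log_10[(2/7)/(1/15)] = 0.1806
D_KL(P||Q) = 0.1670 dits

D_KL(P||Q) = 0.1670 ≥ 0 ✓

This non-negativity is a fundamental property: relative entropy cannot be negative because it measures how different Q is from P.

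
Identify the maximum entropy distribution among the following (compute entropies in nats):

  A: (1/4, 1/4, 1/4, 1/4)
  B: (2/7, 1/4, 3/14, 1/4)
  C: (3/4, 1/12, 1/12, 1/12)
A

For a discrete distribution over n outcomes, entropy is maximized by the uniform distribution.

Computing entropies:
H(A) = 1.3863 nats
H(B) = 1.3812 nats
H(C) = 0.8370 nats

The uniform distribution (where all probabilities equal 1/4) achieves the maximum entropy of log_e(4) = 1.3863 nats.

Distribution A has the highest entropy.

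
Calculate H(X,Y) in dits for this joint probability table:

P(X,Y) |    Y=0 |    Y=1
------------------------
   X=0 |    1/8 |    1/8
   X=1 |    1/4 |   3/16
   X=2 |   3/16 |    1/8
0.7618 dits

Joint entropy is H(X,Y) = -Σ_{x,y} p(x,y) log p(x,y).

Summing over all non-zero entries:
H(X,Y) = -[1/8·log_10(1/8) + 1/8·log_10(1/8) + 1/4·log_10(1/4) + 3/16·log_10(3/16) + 3/16·log_10(3/16) + 1/8·log_10(1/8)]
H(X,Y) = 0.7618 dits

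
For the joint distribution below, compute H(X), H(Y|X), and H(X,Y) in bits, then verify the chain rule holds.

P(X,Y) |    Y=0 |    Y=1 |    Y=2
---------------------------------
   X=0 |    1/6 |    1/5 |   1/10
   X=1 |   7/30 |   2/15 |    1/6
H(X,Y) = 2.5357, H(X) = 0.9968, H(Y|X) = 1.5389 (all in bits)

Chain rule: H(X,Y) = H(X) + H(Y|X)

Left side — joint entropy directly:
H(X,Y) = -Σ p(x,y) log p(x,y) = 2.5357 bits

Right side — compute H(Y|X) from the conditional distributions:
P(X) = (7/15, 8/15), so H(X) = 0.9968 bits
H(Y|X) = Σ_x P(X=x) · H(Y|X=x):
  P(Y|X=0) = (5/14, 3/7, 3/14), H(Y|X=0) = 1.5306, weight P(X=0) = 7/15
  P(Y|X=1) = (7/16, 1/4, 5/16), H(Y|X=1) = 1.5462, weight P(X=1) = 8/15
H(Y|X) = 1.5389 bits

H(X) + H(Y|X) = 0.9968 + 1.5389 = 2.5357 bits

Both sides equal 2.5357 bits. ✓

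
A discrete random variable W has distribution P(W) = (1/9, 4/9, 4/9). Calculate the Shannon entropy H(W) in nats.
0.9650 nats

Shannon entropy is H(X) = -Σ p(x) log p(x).

For P = (1/9, 4/9, 4/9):
H = -1/9 × log_e(1/9) -4/9 × log_e(4/9) -4/9 × log_e(4/9)
H = 0.9650 nats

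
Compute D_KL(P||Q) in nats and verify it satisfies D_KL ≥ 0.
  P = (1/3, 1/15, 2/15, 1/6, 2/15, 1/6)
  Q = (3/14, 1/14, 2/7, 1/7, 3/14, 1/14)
0.1447 nats

KL divergence satisfies the Gibbs inequality: D_KL(P||Q) ≥ 0 for all distributions P, Q.

D_KL(P||Q) = Σ p(x) log(p(x)/q(x))
Term by term:
  x=0: 1/3 × log_e[(1/3)/(3/14)] = 0.1473
  x=1: 1/15 × log_e[(1/15)/(1/14)] = -0.0046
  x=2: 2/15 × log_e[(2/15)/(2/7)] = -0.1016
  x=3: 1/6 × log_e[(1/6)/(1/7)] = 0.0257
  x=4: 2/15 × log_e[(2/15)/(3/14)] = -0.0633
  x=5: 1/6 × log_e[(1/6)/(1/14)] = 0.1412
D_KL(P||Q) = 0.1447 nats

D_KL(P||Q) = 0.1447 ≥ 0 ✓

This non-negativity is a fundamental property: relative entropy cannot be negative because it measures how different Q is from P.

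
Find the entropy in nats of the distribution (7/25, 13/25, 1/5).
1.0184 nats

Shannon entropy is H(X) = -Σ p(x) log p(x).

For P = (7/25, 13/25, 1/5):
H = -7/25 × log_e(7/25) -13/25 × log_e(13/25) -1/5 × log_e(1/5)
H = 1.0184 nats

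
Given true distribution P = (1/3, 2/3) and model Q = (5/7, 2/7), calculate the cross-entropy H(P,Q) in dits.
0.4114 dits

Cross-entropy: H(P,Q) = -Σ p(x) log q(x)

Alternatively: H(P,Q) = H(P) + D_KL(P||Q)
H(P) = 0.2764 dits
D_KL(P||Q) = 0.1350 dits

H(P,Q) = 0.2764 + 0.1350 = 0.4114 dits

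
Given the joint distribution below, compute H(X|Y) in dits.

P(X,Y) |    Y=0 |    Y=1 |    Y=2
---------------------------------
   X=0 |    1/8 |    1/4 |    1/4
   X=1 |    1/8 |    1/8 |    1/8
0.2826 dits

Using the chain rule: H(X|Y) = H(X,Y) - H(Y)

First, compute H(X,Y) = 0.7526 dits

Marginal P(Y) = (1/4, 3/8, 3/8)
H(Y) = 0.4700 dits

H(X|Y) = H(X,Y) - H(Y) = 0.7526 - 0.4700 = 0.2826 dits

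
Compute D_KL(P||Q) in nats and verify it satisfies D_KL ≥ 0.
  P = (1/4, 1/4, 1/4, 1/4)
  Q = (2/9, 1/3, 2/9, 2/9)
0.0164 nats

KL divergence satisfies the Gibbs inequality: D_KL(P||Q) ≥ 0 for all distributions P, Q.

D_KL(P||Q) = Σ p(x) log(p(x)/q(x))
Term by term:
  x=0: 1/4 × log_e[(1/4)/(2/9)] = 0.0294
  x=1: 1/4 × log_e[(1/4)/(1/3)] = -0.0719
  x=2: 1/4 × log_e[(1/4)/(2/9)] = 0.0294
  x=3: 1/4 × log_e[(1/4)/(2/9)] = 0.0294
D_KL(P||Q) = 0.0164 nats

D_KL(P||Q) = 0.0164 ≥ 0 ✓

This non-negativity is a fundamental property: relative entropy cannot be negative because it measures how different Q is from P.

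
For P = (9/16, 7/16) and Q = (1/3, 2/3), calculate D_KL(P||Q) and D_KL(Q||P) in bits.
D_KL(P||Q) = 0.1588, D_KL(Q||P) = 0.1535

KL divergence is not symmetric: D_KL(P||Q) ≠ D_KL(Q||P) in general.

D_KL(P||Q) = 0.1588 bits
D_KL(Q||P) = 0.1535 bits

No, they are not equal!

This asymmetry is why KL divergence is not a true distance metric.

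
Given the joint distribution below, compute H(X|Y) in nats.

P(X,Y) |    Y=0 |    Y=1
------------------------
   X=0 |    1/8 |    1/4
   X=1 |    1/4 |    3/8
0.6593 nats

Using the chain rule: H(X|Y) = H(X,Y) - H(Y)

First, compute H(X,Y) = 1.3209 nats

Marginal P(Y) = (3/8, 5/8)
H(Y) = 0.6616 nats

H(X|Y) = H(X,Y) - H(Y) = 1.3209 - 0.6616 = 0.6593 nats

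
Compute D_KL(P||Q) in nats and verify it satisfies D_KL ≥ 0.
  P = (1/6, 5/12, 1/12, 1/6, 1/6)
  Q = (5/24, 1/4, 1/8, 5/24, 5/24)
0.0675 nats

KL divergence satisfies the Gibbs inequality: D_KL(P||Q) ≥ 0 for all distributions P, Q.

D_KL(P||Q) = Σ p(x) log(p(x)/q(x))
Term by term:
  x=0: 1/6 × log_e[(1/6)/(5/24)] = -0.0372
  x=1: 5/12 × log_e[(5/12)/(1/4)] = 0.2128
  x=2: 1/12 × log_e[(1/12)/(1/8)] = -0.0338
  x=3: 1/6 × log_e[(1/6)/(5/24)] = -0.0372
  x=4: 1/6 × log_e[(1/6)/(5/24)] = -0.0372
D_KL(P||Q) = 0.0675 nats

D_KL(P||Q) = 0.0675 ≥ 0 ✓

This non-negativity is a fundamental property: relative entropy cannot be negative because it measures how different Q is from P.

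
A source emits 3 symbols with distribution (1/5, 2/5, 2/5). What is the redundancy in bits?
0.0630 bits

Redundancy measures how far a source is from maximum entropy:
R = H_max - H(X)

Maximum entropy for 3 symbols: H_max = log_2(3) = 1.5850 bits
Actual entropy: H(X) = 1.5219 bits
Redundancy: R = 1.5850 - 1.5219 = 0.0630 bits

This redundancy represents potential for compression: the source could be compressed by 0.0630 bits per symbol.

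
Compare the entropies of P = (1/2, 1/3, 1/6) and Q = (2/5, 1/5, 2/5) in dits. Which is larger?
Q

Computing entropies in dits:
H(P) = 0.4392
H(Q) = 0.4581

Distribution Q has higher entropy.

Intuition: The distribution closer to uniform (more spread out) has higher entropy.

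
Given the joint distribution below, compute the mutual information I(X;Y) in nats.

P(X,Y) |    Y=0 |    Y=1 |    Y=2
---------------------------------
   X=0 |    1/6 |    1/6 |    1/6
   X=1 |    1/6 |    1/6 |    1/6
0.0000 nats

Mutual information: I(X;Y) = H(X) + H(Y) - H(X,Y)

Marginals:
P(X) = (1/2, 1/2), H(X) = 0.6931 nats
P(Y) = (1/3, 1/3, 1/3), H(Y) = 1.0986 nats

Joint entropy: H(X,Y) = 1.7918 nats

I(X;Y) = 0.6931 + 1.0986 - 1.7918 = 0.0000 nats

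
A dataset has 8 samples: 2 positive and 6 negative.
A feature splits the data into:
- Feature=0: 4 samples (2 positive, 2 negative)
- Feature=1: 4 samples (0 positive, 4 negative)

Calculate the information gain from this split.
0.3113 bits

Information Gain = H(Y) - H(Y|Feature)

Before split:
P(positive) = 2/8 = 0.2500
H(Y) = 0.8113 bits

After split:
Feature=0: H = 1.0000 bits (weight = 4/8)
Feature=1: H = 0.0000 bits (weight = 4/8)
H(Y|Feature) = (4/8)×1.0000 + (4/8)×0.0000 = 0.5000 bits

Information Gain = 0.8113 - 0.5000 = 0.3113 bits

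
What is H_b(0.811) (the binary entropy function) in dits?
0.2105 dits

The binary entropy function is:
H(p) = -p log(p) - (1-p) log(1-p)

H(0.811) = -0.811 × log_10(0.811) - 0.189 × log_10(0.189)
H(0.811) = 0.2105 dits

Note: Binary entropy is maximized at p=0.5 (H=1 bit) and minimized at p=0 or p=1 (H=0).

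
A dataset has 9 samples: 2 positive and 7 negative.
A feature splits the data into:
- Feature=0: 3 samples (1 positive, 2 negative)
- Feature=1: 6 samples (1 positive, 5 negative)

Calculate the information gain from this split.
0.0248 bits

Information Gain = H(Y) - H(Y|Feature)

Before split:
P(positive) = 2/9 = 0.2222
H(Y) = 0.7642 bits

After split:
Feature=0: H = 0.9183 bits (weight = 3/9)
Feature=1: H = 0.6500 bits (weight = 6/9)
H(Y|Feature) = (3/9)×0.9183 + (6/9)×0.6500 = 0.7394 bits

Information Gain = 0.7642 - 0.7394 = 0.0248 bits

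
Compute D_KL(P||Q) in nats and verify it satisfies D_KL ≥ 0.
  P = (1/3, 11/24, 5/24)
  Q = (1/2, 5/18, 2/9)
0.0809 nats

KL divergence satisfies the Gibbs inequality: D_KL(P||Q) ≥ 0 for all distributions P, Q.

D_KL(P||Q) = Σ p(x) log(p(x)/q(x))
Term by term:
  x=0: 1/3 × log_e[(1/3)/(1/2)] = -0.1352
  x=1: 11/24 × log_e[(11/24)/(5/18)] = 0.2295
  x=2: 5/24 × log_e[(5/24)/(2/9)] = -0.0134
D_KL(P||Q) = 0.0809 nats

D_KL(P||Q) = 0.0809 ≥ 0 ✓

This non-negativity is a fundamental property: relative entropy cannot be negative because it measures how different Q is from P.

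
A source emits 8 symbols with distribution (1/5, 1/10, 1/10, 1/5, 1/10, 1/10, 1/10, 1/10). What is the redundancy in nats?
0.0541 nats

Redundancy measures how far a source is from maximum entropy:
R = H_max - H(X)

Maximum entropy for 8 symbols: H_max = log_e(8) = 2.0794 nats
Actual entropy: H(X) = 2.0253 nats
Redundancy: R = 2.0794 - 2.0253 = 0.0541 nats

This redundancy represents potential for compression: the source could be compressed by 0.0541 nats per symbol.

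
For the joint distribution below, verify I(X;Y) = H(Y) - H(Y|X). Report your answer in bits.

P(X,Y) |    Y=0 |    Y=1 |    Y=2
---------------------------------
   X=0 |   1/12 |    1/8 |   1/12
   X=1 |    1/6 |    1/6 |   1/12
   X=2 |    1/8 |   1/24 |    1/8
I(X;Y) = 0.0667 bits

Mutual information has multiple equivalent forms:
- I(X;Y) = H(X) - H(X|Y)
- I(X;Y) = H(Y) - H(Y|X)
- I(X;Y) = H(X) + H(Y) - H(X,Y)

Computing all quantities:
H(X) = 1.5632, H(Y) = 1.5774, H(X,Y) = 3.0739
H(X|Y) = 1.4965, H(Y|X) = 1.5107

Verification:
H(X) - H(X|Y) = 1.5632 - 1.4965 = 0.0667
H(Y) - H(Y|X) = 1.5774 - 1.5107 = 0.0667
H(X) + H(Y) - H(X,Y) = 1.5632 + 1.5774 - 3.0739 = 0.0667

All forms give I(X;Y) = 0.0667 bits. ✓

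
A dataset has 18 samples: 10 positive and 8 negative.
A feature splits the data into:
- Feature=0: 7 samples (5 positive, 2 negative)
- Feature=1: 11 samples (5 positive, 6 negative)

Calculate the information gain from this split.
0.0480 bits

Information Gain = H(Y) - H(Y|Feature)

Before split:
P(positive) = 10/18 = 0.5556
H(Y) = 0.9911 bits

After split:
Feature=0: H = 0.8631 bits (weight = 7/18)
Feature=1: H = 0.9940 bits (weight = 11/18)
H(Y|Feature) = (7/18)×0.8631 + (11/18)×0.9940 = 0.9431 bits

Information Gain = 0.9911 - 0.9431 = 0.0480 bits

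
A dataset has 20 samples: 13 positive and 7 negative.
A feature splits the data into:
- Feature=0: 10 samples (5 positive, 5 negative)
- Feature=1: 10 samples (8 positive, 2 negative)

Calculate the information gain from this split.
0.0731 bits

Information Gain = H(Y) - H(Y|Feature)

Before split:
P(positive) = 13/20 = 0.6500
H(Y) = 0.9341 bits

After split:
Feature=0: H = 1.0000 bits (weight = 10/20)
Feature=1: H = 0.7219 bits (weight = 10/20)
H(Y|Feature) = (10/20)×1.0000 + (10/20)×0.7219 = 0.8610 bits

Information Gain = 0.9341 - 0.8610 = 0.0731 bits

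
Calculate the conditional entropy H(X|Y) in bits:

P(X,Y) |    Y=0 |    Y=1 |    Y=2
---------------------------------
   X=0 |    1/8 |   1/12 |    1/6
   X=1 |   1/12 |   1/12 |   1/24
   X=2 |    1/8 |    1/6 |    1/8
1.4890 bits

Using the chain rule: H(X|Y) = H(X,Y) - H(Y)

First, compute H(X,Y) = 3.0739 bits

Marginal P(Y) = (1/3, 1/3, 1/3)
H(Y) = 1.5850 bits

H(X|Y) = H(X,Y) - H(Y) = 3.0739 - 1.5850 = 1.4890 bits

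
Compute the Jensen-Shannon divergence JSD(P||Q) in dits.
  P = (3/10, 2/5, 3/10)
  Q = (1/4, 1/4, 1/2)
0.0098 dits

Jensen-Shannon divergence is:
JSD(P||Q) = 0.5 × D_KL(P||M) + 0.5 × D_KL(Q||M)
where M = 0.5 × (P + Q) is the mixture distribution.

M = 0.5 × (3/10, 2/5, 3/10) + 0.5 × (1/4, 1/4, 1/2) = (11/40, 13/40, 2/5)

D_KL(P||M) = 0.0099 dits
D_KL(Q||M) = 0.0096 dits

JSD(P||Q) = 0.5 × 0.0099 + 0.5 × 0.0096 = 0.0098 dits

Unlike KL divergence, JSD is symmetric and bounded: 0 ≤ JSD ≤ log(2).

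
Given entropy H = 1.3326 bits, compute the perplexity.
2.5186

Perplexity is 2^H (or exp(H) for natural log).

H = 1.3326 bits
Perplexity = 2^1.3326 = 2.5186

Interpretation: The model's uncertainty is equivalent to choosing uniformly among 2.5 options.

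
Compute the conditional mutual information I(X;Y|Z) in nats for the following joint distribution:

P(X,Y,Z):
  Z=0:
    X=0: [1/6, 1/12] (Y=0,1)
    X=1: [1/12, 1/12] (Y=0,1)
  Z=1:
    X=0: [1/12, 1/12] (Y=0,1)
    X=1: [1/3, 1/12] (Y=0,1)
0.0307 nats

Conditional mutual information: I(X;Y|Z) = H(X|Z) + H(Y|Z) - H(X,Y|Z)

H(Z) = 0.6792
H(X,Z) = 1.3086 → H(X|Z) = 0.6294
H(Y,Z) = 1.3086 → H(Y|Z) = 0.6294
H(X,Y,Z) = 1.9073 → H(X,Y|Z) = 1.2281

I(X;Y|Z) = 0.6294 + 0.6294 - 1.2281 = 0.0307 nats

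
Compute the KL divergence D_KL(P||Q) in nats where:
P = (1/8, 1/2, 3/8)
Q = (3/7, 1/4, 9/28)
0.2504 nats

KL divergence: D_KL(P||Q) = Σ p(x) log(p(x)/q(x))

Computing term by term:
  x=0: 1/8 × log_e[(1/8)/(3/7)] = 1/8 × -1.2321 = -0.1540
  x=1: 1/2 × log_e[(1/2)/(1/4)] = 1/2 × 0.6931 = 0.3466
  x=2: 3/8 × log_e[(3/8)/(9/28)] = 3/8 × 0.1542 = 0.0578

D_KL(P||Q) = 0.2504 nats

Note: KL divergence is always non-negative and equals 0 iff P = Q.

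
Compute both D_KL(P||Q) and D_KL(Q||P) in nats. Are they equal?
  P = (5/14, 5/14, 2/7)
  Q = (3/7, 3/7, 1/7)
D_KL(P||Q) = 0.0678, D_KL(Q||P) = 0.0573

KL divergence is not symmetric: D_KL(P||Q) ≠ D_KL(Q||P) in general.

D_KL(P||Q) = 0.0678 nats
D_KL(Q||P) = 0.0573 nats

No, they are not equal!

This asymmetry is why KL divergence is not a true distance metric.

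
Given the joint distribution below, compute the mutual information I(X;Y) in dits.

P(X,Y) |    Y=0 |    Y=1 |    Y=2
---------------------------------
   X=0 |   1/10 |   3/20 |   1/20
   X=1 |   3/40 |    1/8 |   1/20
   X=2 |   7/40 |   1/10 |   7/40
0.0210 dits

Mutual information: I(X;Y) = H(X) + H(Y) - H(X,Y)

Marginals:
P(X) = (3/10, 1/4, 9/20), H(X) = 0.4634 dits
P(Y) = (7/20, 3/8, 11/40), H(Y) = 0.4735 dits

Joint entropy: H(X,Y) = 0.9159 dits

I(X;Y) = 0.4634 + 0.4735 - 0.9159 = 0.0210 dits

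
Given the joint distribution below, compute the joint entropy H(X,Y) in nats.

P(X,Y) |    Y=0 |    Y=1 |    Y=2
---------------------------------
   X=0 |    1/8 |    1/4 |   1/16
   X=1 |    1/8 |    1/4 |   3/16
1.7002 nats

Joint entropy is H(X,Y) = -Σ_{x,y} p(x,y) log p(x,y).

Summing over all non-zero entries:
H(X,Y) = -[1/8·log_e(1/8) + 1/4·log_e(1/4) + 1/16·log_e(1/16) + 1/8·log_e(1/8) + 1/4·log_e(1/4) + 3/16·log_e(3/16)]
H(X,Y) = 1.7002 nats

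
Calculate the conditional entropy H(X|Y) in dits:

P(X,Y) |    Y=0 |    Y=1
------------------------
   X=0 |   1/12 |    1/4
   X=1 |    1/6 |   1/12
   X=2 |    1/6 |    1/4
0.4453 dits

Using the chain rule: H(X|Y) = H(X,Y) - H(Y)

First, compute H(X,Y) = 0.7403 dits

Marginal P(Y) = (5/12, 7/12)
H(Y) = 0.2950 dits

H(X|Y) = H(X,Y) - H(Y) = 0.7403 - 0.2950 = 0.4453 dits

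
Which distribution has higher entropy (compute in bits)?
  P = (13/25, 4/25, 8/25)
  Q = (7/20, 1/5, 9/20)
Q

Computing entropies in bits:
H(P) = 1.4396
H(Q) = 1.5129

Distribution Q has higher entropy.

Intuition: The distribution closer to uniform (more spread out) has higher entropy.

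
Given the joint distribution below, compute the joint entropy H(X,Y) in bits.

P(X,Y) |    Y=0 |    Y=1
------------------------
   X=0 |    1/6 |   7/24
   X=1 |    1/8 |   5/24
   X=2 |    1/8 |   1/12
2.4695 bits

Joint entropy is H(X,Y) = -Σ_{x,y} p(x,y) log p(x,y).

Summing over all non-zero entries:
H(X,Y) = -[1/6·log_2(1/6) + 7/24·log_2(7/24) + 1/8·log_2(1/8) + 5/24·log_2(5/24) + 1/8·log_2(1/8) + 1/12·log_2(1/12)]
H(X,Y) = 2.4695 bits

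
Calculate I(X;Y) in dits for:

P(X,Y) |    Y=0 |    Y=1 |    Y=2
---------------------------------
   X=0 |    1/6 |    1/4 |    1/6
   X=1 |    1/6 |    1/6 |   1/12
0.0037 dits

Mutual information: I(X;Y) = H(X) + H(Y) - H(X,Y)

Marginals:
P(X) = (7/12, 5/12), H(X) = 0.2950 dits
P(Y) = (1/3, 5/12, 1/4), H(Y) = 0.4680 dits

Joint entropy: H(X,Y) = 0.7592 dits

I(X;Y) = 0.2950 + 0.4680 - 0.7592 = 0.0037 dits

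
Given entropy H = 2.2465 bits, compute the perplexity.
4.7453

Perplexity is 2^H (or exp(H) for natural log).

H = 2.2465 bits
Perplexity = 2^2.2465 = 4.7453

Interpretation: The model's uncertainty is equivalent to choosing uniformly among 4.7 options.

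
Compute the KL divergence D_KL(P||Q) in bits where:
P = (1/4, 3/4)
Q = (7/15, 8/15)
0.1438 bits

KL divergence: D_KL(P||Q) = Σ p(x) log(p(x)/q(x))

Computing term by term:
  x=0: 1/4 × log_2[(1/4)/(7/15)] = 1/4 × -0.9005 = -0.2251
  x=1: 3/4 × log_2[(3/4)/(8/15)] = 3/4 × 0.4919 = 0.3689

D_KL(P||Q) = 0.1438 bits

Note: KL divergence is always non-negative and equals 0 iff P = Q.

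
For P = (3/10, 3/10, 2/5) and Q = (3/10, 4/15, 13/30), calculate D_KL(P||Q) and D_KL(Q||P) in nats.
D_KL(P||Q) = 0.0033, D_KL(Q||P) = 0.0033

KL divergence is not symmetric: D_KL(P||Q) ≠ D_KL(Q||P) in general.

D_KL(P||Q) = 0.0033 nats
D_KL(Q||P) = 0.0033 nats

In this case they happen to be equal (to 4 decimal places).

This asymmetry is why KL divergence is not a true distance metric.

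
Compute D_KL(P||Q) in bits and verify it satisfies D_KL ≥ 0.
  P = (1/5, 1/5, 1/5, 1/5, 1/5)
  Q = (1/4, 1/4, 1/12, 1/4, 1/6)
0.1121 bits

KL divergence satisfies the Gibbs inequality: D_KL(P||Q) ≥ 0 for all distributions P, Q.

D_KL(P||Q) = Σ p(x) log(p(x)/q(x))
Term by term:
  x=0: 1/5 × log_2[(1/5)/(1/4)] = -0.0644
  x=1: 1/5 × log_2[(1/5)/(1/4)] = -0.0644
  x=2: 1/5 × log_2[(1/5)/(1/12)] = 0.2526
  x=3: 1/5 × log_2[(1/5)/(1/4)] = -0.0644
  x=4: 1/5 × log_2[(1/5)/(1/6)] = 0.0526
D_KL(P||Q) = 0.1121 bits

D_KL(P||Q) = 0.1121 ≥ 0 ✓

This non-negativity is a fundamental property: relative entropy cannot be negative because it measures how different Q is from P.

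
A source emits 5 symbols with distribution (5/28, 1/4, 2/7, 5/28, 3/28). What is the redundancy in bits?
0.0726 bits

Redundancy measures how far a source is from maximum entropy:
R = H_max - H(X)

Maximum entropy for 5 symbols: H_max = log_2(5) = 2.3219 bits
Actual entropy: H(X) = 2.2493 bits
Redundancy: R = 2.3219 - 2.2493 = 0.0726 bits

This redundancy represents potential for compression: the source could be compressed by 0.0726 bits per symbol.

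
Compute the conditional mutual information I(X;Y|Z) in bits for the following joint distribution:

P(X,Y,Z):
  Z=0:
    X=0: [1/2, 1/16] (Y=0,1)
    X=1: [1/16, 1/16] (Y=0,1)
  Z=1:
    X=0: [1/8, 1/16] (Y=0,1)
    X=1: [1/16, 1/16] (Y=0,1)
0.0684 bits

Conditional mutual information: I(X;Y|Z) = H(X|Z) + H(Y|Z) - H(X,Y|Z)

H(Z) = 0.8960
H(X,Z) = 1.6697 → H(X|Z) = 0.7737
H(Y,Z) = 1.6697 → H(Y|Z) = 0.7737
H(X,Y,Z) = 2.3750 → H(X,Y|Z) = 1.4790

I(X;Y|Z) = 0.7737 + 0.7737 - 1.4790 = 0.0684 bits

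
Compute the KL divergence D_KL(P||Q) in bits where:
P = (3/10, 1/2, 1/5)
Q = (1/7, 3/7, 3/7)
0.2124 bits

KL divergence: D_KL(P||Q) = Σ p(x) log(p(x)/q(x))

Computing term by term:
  x=0: 3/10 × log_2[(3/10)/(1/7)] = 3/10 × 1.0704 = 0.3211
  x=1: 1/2 × log_2[(1/2)/(3/7)] = 1/2 × 0.2224 = 0.1112
  x=2: 1/5 × log_2[(1/5)/(3/7)] = 1/5 × -1.0995 = -0.2199

D_KL(P||Q) = 0.2124 bits

Note: KL divergence is always non-negative and equals 0 iff P = Q.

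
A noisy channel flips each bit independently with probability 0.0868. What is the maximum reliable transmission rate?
0.5743 bits

For a binary symmetric channel (BSC) with error probability p:
Capacity C = 1 - H(p) bits per symbol

where H(p) = -p log₂(p) - (1-p) log₂(1-p) is the binary entropy function.

H(0.0868) = 0.4257 bits
C = 1 - 0.4257 = 0.5743 bits per symbol

This means we can reliably transmit up to 0.5743 bits of information per channel use.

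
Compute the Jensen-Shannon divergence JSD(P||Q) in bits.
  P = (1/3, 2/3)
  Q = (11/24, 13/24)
0.0118 bits

Jensen-Shannon divergence is:
JSD(P||Q) = 0.5 × D_KL(P||M) + 0.5 × D_KL(Q||M)
where M = 0.5 × (P + Q) is the mixture distribution.

M = 0.5 × (1/3, 2/3) + 0.5 × (11/24, 13/24) = (0.395833, 0.604167)

D_KL(P||M) = 0.0120 bits
D_KL(Q||M) = 0.0116 bits

JSD(P||Q) = 0.5 × 0.0120 + 0.5 × 0.0116 = 0.0118 bits

Unlike KL divergence, JSD is symmetric and bounded: 0 ≤ JSD ≤ log(2).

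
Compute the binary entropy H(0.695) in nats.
0.6150 nats

The binary entropy function is:
H(p) = -p log(p) - (1-p) log(1-p)

H(0.695) = -0.695 × log_e(0.695) - 0.305 × log_e(0.305)
H(0.695) = 0.6150 nats

Note: Binary entropy is maximized at p=0.5 (H=1 bit) and minimized at p=0 or p=1 (H=0).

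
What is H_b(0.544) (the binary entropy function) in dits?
0.2993 dits

The binary entropy function is:
H(p) = -p log(p) - (1-p) log(1-p)

H(0.544) = -0.544 × log_10(0.544) - 0.456 × log_10(0.456)
H(0.544) = 0.2993 dits

Note: Binary entropy is maximized at p=0.5 (H=1 bit) and minimized at p=0 or p=1 (H=0).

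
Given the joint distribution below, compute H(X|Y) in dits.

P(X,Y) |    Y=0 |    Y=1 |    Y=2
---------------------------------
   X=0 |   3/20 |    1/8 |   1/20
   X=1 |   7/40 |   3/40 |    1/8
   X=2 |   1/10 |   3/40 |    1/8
0.4595 dits

Using the chain rule: H(X|Y) = H(X,Y) - H(Y)

First, compute H(X,Y) = 0.9285 dits

Marginal P(Y) = (17/40, 11/40, 3/10)
H(Y) = 0.4690 dits

H(X|Y) = H(X,Y) - H(Y) = 0.9285 - 0.4690 = 0.4595 dits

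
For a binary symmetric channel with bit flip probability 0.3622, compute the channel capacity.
0.0555 bits

For a binary symmetric channel (BSC) with error probability p:
Capacity C = 1 - H(p) bits per symbol

where H(p) = -p log₂(p) - (1-p) log₂(1-p) is the binary entropy function.

H(0.3622) = 0.9445 bits
C = 1 - 0.9445 = 0.0555 bits per symbol

This means we can reliably transmit up to 0.0555 bits of information per channel use.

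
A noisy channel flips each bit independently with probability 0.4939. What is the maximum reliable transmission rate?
0.0001 bits

For a binary symmetric channel (BSC) with error probability p:
Capacity C = 1 - H(p) bits per symbol

where H(p) = -p log₂(p) - (1-p) log₂(1-p) is the binary entropy function.

H(0.4939) = 0.9999 bits
C = 1 - 0.9999 = 0.0001 bits per symbol

This means we can reliably transmit up to 0.0001 bits of information per channel use.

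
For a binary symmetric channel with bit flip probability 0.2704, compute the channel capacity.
0.1580 bits

For a binary symmetric channel (BSC) with error probability p:
Capacity C = 1 - H(p) bits per symbol

where H(p) = -p log₂(p) - (1-p) log₂(1-p) is the binary entropy function.

H(0.2704) = 0.8420 bits
C = 1 - 0.8420 = 0.1580 bits per symbol

This means we can reliably transmit up to 0.1580 bits of information per channel use.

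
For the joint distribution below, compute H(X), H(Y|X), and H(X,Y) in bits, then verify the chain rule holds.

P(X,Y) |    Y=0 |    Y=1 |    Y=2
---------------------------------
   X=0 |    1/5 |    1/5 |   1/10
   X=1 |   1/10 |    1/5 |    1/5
H(X,Y) = 2.5219, H(X) = 1.0000, H(Y|X) = 1.5219 (all in bits)

Chain rule: H(X,Y) = H(X) + H(Y|X)

Left side — joint entropy directly:
H(X,Y) = -Σ p(x,y) log p(x,y) = 2.5219 bits

Right side — compute H(Y|X) from the conditional distributions:
P(X) = (1/2, 1/2), so H(X) = 1.0000 bits
H(Y|X) = Σ_x P(X=x) · H(Y|X=x):
  P(Y|X=0) = (2/5, 2/5, 1/5), H(Y|X=0) = 1.5219, weight P(X=0) = 1/2
  P(Y|X=1) = (1/5, 2/5, 2/5), H(Y|X=1) = 1.5219, weight P(X=1) = 1/2
H(Y|X) = 1.5219 bits

H(X) + H(Y|X) = 1.0000 + 1.5219 = 2.5219 bits

Both sides equal 2.5219 bits. ✓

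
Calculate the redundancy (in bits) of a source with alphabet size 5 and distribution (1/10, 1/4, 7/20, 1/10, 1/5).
0.1631 bits

Redundancy measures how far a source is from maximum entropy:
R = H_max - H(X)

Maximum entropy for 5 symbols: H_max = log_2(5) = 2.3219 bits
Actual entropy: H(X) = 2.1589 bits
Redundancy: R = 2.3219 - 2.1589 = 0.1631 bits

This redundancy represents potential for compression: the source could be compressed by 0.1631 bits per symbol.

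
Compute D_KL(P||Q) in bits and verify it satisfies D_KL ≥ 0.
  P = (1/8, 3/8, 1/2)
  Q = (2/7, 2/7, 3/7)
0.1092 bits

KL divergence satisfies the Gibbs inequality: D_KL(P||Q) ≥ 0 for all distributions P, Q.

D_KL(P||Q) = Σ p(x) log(p(x)/q(x))
Term by term:
  x=0: 1/8 × log_2[(1/8)/(2/7)] = -0.1491
  x=1: 3/8 × log_2[(3/8)/(2/7)] = 0.1471
  x=2: 1/2 × log_2[(1/2)/(3/7)] = 0.1112
D_KL(P||Q) = 0.1092 bits

D_KL(P||Q) = 0.1092 ≥ 0 ✓

This non-negativity is a fundamental property: relative entropy cannot be negative because it measures how different Q is from P.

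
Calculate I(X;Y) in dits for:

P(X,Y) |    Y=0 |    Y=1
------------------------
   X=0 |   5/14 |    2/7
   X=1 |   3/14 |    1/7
0.0004 dits

Mutual information: I(X;Y) = H(X) + H(Y) - H(X,Y)

Marginals:
P(X) = (9/14, 5/14), H(X) = 0.2831 dits
P(Y) = (4/7, 3/7), H(Y) = 0.2966 dits

Joint entropy: H(X,Y) = 0.5792 dits

I(X;Y) = 0.2831 + 0.2966 - 0.5792 = 0.0004 dits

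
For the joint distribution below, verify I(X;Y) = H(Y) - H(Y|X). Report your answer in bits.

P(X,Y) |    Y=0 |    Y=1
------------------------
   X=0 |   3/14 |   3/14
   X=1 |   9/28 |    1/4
I(X;Y) = 0.0028 bits

Mutual information has multiple equivalent forms:
- I(X;Y) = H(X) - H(X|Y)
- I(X;Y) = H(Y) - H(Y|X)
- I(X;Y) = H(X) + H(Y) - H(X,Y)

Computing all quantities:
H(X) = 0.9852, H(Y) = 0.9963, H(X,Y) = 1.9788
H(X|Y) = 0.9825, H(Y|X) = 0.9935

Verification:
H(X) - H(X|Y) = 0.9852 - 0.9825 = 0.0028
H(Y) - H(Y|X) = 0.9963 - 0.9935 = 0.0028
H(X) + H(Y) - H(X,Y) = 0.9852 + 0.9963 - 1.9788 = 0.0028

All forms give I(X;Y) = 0.0028 bits. ✓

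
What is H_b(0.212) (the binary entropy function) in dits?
0.2244 dits

The binary entropy function is:
H(p) = -p log(p) - (1-p) log(1-p)

H(0.212) = -0.212 × log_10(0.212) - 0.788 × log_10(0.788)
H(0.212) = 0.2244 dits

Note: Binary entropy is maximized at p=0.5 (H=1 bit) and minimized at p=0 or p=1 (H=0).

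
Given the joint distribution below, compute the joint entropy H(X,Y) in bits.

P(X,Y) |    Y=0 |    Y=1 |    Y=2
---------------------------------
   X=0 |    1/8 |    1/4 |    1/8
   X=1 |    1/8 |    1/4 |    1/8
2.5000 bits

Joint entropy is H(X,Y) = -Σ_{x,y} p(x,y) log p(x,y).

Summing over all non-zero entries:
H(X,Y) = -[1/8·log_2(1/8) + 1/4·log_2(1/4) + 1/8·log_2(1/8) + 1/8·log_2(1/8) + 1/4·log_2(1/4) + 1/8·log_2(1/8)]
H(X,Y) = 2.5000 bits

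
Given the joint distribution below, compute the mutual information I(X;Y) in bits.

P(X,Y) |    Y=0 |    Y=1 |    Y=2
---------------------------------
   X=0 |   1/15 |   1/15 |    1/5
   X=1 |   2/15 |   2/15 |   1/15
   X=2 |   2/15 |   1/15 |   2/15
0.0940 bits

Mutual information: I(X;Y) = H(X) + H(Y) - H(X,Y)

Marginals:
P(X) = (1/3, 1/3, 1/3), H(X) = 1.5850 bits
P(Y) = (1/3, 4/15, 2/5), H(Y) = 1.5656 bits

Joint entropy: H(X,Y) = 3.0566 bits

I(X;Y) = 1.5850 + 1.5656 - 3.0566 = 0.0940 bits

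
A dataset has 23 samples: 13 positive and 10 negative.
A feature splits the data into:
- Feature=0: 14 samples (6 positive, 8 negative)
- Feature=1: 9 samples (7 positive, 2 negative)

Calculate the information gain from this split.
0.0890 bits

Information Gain = H(Y) - H(Y|Feature)

Before split:
P(positive) = 13/23 = 0.5652
H(Y) = 0.9877 bits

After split:
Feature=0: H = 0.9852 bits (weight = 14/23)
Feature=1: H = 0.7642 bits (weight = 9/23)
H(Y|Feature) = (14/23)×0.9852 + (9/23)×0.7642 = 0.8987 bits

Information Gain = 0.9877 - 0.8987 = 0.0890 bits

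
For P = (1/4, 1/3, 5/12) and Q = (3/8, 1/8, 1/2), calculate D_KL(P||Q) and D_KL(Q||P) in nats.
D_KL(P||Q) = 0.1496, D_KL(Q||P) = 0.1206

KL divergence is not symmetric: D_KL(P||Q) ≠ D_KL(Q||P) in general.

D_KL(P||Q) = 0.1496 nats
D_KL(Q||P) = 0.1206 nats

No, they are not equal!

This asymmetry is why KL divergence is not a true distance metric.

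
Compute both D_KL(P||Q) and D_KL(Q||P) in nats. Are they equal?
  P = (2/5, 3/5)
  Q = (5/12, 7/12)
D_KL(P||Q) = 0.0006, D_KL(Q||P) = 0.0006

KL divergence is not symmetric: D_KL(P||Q) ≠ D_KL(Q||P) in general.

D_KL(P||Q) = 0.0006 nats
D_KL(Q||P) = 0.0006 nats

In this case they happen to be equal (to 4 decimal places).

This asymmetry is why KL divergence is not a true distance metric.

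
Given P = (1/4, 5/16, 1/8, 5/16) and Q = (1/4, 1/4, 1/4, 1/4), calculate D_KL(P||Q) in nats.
0.0528 nats

KL divergence: D_KL(P||Q) = Σ p(x) log(p(x)/q(x))

Computing term by term:
  x=0: 1/4 × log_e[(1/4)/(1/4)] = 1/4 × 0.0000 = 0.0000
  x=1: 5/16 × log_e[(5/16)/(1/4)] = 5/16 × 0.2231 = 0.0697
  x=2: 1/8 × log_e[(1/8)/(1/4)] = 1/8 × -0.6931 = -0.0866
  x=3: 5/16 × log_e[(5/16)/(1/4)] = 5/16 × 0.2231 = 0.0697

D_KL(P||Q) = 0.0528 nats

Note: KL divergence is always non-negative and equals 0 iff P = Q.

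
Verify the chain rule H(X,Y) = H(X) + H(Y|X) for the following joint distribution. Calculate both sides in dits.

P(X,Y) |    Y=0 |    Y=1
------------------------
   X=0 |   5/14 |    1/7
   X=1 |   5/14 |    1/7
H(X,Y) = 0.5609, H(X) = 0.3010, H(Y|X) = 0.2598 (all in dits)

Chain rule: H(X,Y) = H(X) + H(Y|X)

Left side — joint entropy directly:
H(X,Y) = -Σ p(x,y) log p(x,y) = 0.5609 dits

Right side — compute H(Y|X) from the conditional distributions:
P(X) = (1/2, 1/2), so H(X) = 0.3010 dits
H(Y|X) = Σ_x P(X=x) · H(Y|X=x):
  P(Y|X=0) = (5/7, 2/7), H(Y|X=0) = 0.2598, weight P(X=0) = 1/2
  P(Y|X=1) = (5/7, 2/7), H(Y|X=1) = 0.2598, weight P(X=1) = 1/2
H(Y|X) = 0.2598 dits

H(X) + H(Y|X) = 0.3010 + 0.2598 = 0.5609 dits

Both sides equal 0.5609 dits. ✓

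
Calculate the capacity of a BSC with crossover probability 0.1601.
0.3655 bits

For a binary symmetric channel (BSC) with error probability p:
Capacity C = 1 - H(p) bits per symbol

where H(p) = -p log₂(p) - (1-p) log₂(1-p) is the binary entropy function.

H(0.1601) = 0.6345 bits
C = 1 - 0.6345 = 0.3655 bits per symbol

This means we can reliably transmit up to 0.3655 bits of information per channel use.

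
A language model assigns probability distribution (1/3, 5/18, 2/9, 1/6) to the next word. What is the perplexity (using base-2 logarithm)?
3.8763

Perplexity is 2^H (or exp(H) for natural log).

First, H = -Σ p log p = 1.9547 bits
Perplexity = 2^1.9547 = 3.8763

Interpretation: The model's uncertainty is equivalent to choosing uniformly among 3.9 options.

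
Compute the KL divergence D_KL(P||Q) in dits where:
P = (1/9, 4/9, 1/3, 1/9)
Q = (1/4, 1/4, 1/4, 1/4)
0.0744 dits

KL divergence: D_KL(P||Q) = Σ p(x) log(p(x)/q(x))

Computing term by term:
  x=0: 1/9 × log_10[(1/9)/(1/4)] = 1/9 × -0.3522 = -0.0391
  x=1: 4/9 × log_10[(4/9)/(1/4)] = 4/9 × 0.2499 = 0.1111
  x=2: 1/3 × log_10[(1/3)/(1/4)] = 1/3 × 0.1249 = 0.0416
  x=3: 1/9 × log_10[(1/9)/(1/4)] = 1/9 × -0.3522 = -0.0391

D_KL(P||Q) = 0.0744 dits

Note: KL divergence is always non-negative and equals 0 iff P = Q.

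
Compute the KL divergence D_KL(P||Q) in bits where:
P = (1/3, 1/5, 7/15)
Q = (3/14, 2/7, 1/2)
0.0631 bits

KL divergence: D_KL(P||Q) = Σ p(x) log(p(x)/q(x))

Computing term by term:
  x=0: 1/3 × log_2[(1/3)/(3/14)] = 1/3 × 0.6374 = 0.2125
  x=1: 1/5 × log_2[(1/5)/(2/7)] = 1/5 × -0.5146 = -0.1029
  x=2: 7/15 × log_2[(7/15)/(1/2)] = 7/15 × -0.0995 = -0.0464

D_KL(P||Q) = 0.0631 bits

Note: KL divergence is always non-negative and equals 0 iff P = Q.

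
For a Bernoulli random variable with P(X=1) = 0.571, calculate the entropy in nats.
0.6830 nats

The binary entropy function is:
H(p) = -p log(p) - (1-p) log(1-p)

H(0.571) = -0.571 × log_e(0.571) - 0.429 × log_e(0.429)
H(0.571) = 0.6830 nats

Note: Binary entropy is maximized at p=0.5 (H=1 bit) and minimized at p=0 or p=1 (H=0).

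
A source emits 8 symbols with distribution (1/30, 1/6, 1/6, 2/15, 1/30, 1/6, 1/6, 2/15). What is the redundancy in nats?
0.1209 nats

Redundancy measures how far a source is from maximum entropy:
R = H_max - H(X)

Maximum entropy for 8 symbols: H_max = log_e(8) = 2.0794 nats
Actual entropy: H(X) = 1.9586 nats
Redundancy: R = 2.0794 - 1.9586 = 0.1209 nats

This redundancy represents potential for compression: the source could be compressed by 0.1209 nats per symbol.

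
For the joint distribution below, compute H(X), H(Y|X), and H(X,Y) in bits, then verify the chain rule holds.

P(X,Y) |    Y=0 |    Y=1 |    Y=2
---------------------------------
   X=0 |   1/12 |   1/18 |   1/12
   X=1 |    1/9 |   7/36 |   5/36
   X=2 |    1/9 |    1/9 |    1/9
H(X,Y) = 3.0930, H(X) = 1.5305, H(Y|X) = 1.5625 (all in bits)

Chain rule: H(X,Y) = H(X) + H(Y|X)

Left side — joint entropy directly:
H(X,Y) = -Σ p(x,y) log p(x,y) = 3.0930 bits

Right side — compute H(Y|X) from the conditional distributions:
P(X) = (2/9, 4/9, 1/3), so H(X) = 1.5305 bits
H(Y|X) = Σ_x P(X=x) · H(Y|X=x):
  P(Y|X=0) = (3/8, 1/4, 3/8), H(Y|X=0) = 1.5613, weight P(X=0) = 2/9
  P(Y|X=1) = (1/4, 7/16, 5/16), H(Y|X=1) = 1.5462, weight P(X=1) = 4/9
  P(Y|X=2) = (1/3, 1/3, 1/3), H(Y|X=2) = 1.5850, weight P(X=2) = 1/3
H(Y|X) = 1.5625 bits

H(X) + H(Y|X) = 1.5305 + 1.5625 = 3.0930 bits

Both sides equal 3.0930 bits. ✓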